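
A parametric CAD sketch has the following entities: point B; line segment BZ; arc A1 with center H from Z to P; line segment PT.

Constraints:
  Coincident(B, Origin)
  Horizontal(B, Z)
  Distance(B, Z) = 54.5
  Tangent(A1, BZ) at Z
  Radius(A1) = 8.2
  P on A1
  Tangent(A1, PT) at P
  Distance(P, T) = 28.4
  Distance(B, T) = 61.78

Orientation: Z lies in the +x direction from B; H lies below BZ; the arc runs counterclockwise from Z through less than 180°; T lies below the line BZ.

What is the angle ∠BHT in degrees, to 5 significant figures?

88.338°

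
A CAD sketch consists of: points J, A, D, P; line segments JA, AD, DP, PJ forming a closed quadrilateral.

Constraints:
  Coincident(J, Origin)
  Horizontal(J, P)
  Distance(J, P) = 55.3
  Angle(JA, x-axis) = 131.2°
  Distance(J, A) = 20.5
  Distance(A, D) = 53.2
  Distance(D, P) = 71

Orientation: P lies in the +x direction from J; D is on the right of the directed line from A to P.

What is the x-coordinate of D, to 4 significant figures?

-5.220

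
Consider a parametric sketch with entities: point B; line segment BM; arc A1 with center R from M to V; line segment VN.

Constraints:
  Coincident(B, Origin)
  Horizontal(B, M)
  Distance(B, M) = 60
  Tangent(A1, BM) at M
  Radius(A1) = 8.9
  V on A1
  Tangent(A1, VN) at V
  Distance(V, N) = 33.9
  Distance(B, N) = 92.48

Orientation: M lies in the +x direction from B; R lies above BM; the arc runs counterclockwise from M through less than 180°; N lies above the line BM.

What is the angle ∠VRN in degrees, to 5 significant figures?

75.290°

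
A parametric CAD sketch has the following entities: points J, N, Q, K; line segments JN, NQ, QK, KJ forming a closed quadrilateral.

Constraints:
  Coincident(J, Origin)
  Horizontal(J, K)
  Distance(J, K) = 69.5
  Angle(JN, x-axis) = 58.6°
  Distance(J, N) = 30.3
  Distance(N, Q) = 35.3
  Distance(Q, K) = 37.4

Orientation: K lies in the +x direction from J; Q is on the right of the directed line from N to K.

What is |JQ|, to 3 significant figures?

32.9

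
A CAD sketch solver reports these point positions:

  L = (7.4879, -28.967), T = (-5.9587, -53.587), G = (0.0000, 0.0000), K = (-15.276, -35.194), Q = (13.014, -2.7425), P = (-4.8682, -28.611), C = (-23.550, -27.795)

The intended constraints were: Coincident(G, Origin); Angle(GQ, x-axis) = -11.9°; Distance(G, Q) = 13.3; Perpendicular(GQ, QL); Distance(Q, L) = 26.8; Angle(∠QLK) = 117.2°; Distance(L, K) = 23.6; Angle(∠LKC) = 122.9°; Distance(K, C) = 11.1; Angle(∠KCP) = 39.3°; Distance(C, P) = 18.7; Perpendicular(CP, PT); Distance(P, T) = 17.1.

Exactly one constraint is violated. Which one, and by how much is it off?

Distance(P, T) = 17.1 — off by 7.90.

G = (0.00, 0.00) ✓; GQ at -11.90° ✓; |GQ| = 13.30 ✓; ∠(GQ, QL) = 90.00° ✓; |QL| = 26.80 ✓; ∠QLK = 117.2° ✓; |LK| = 23.60 ✓; ∠LKC = 122.9° ✓; |KC| = 11.10 ✓; ∠KCP = 39.30° ✓; |CP| = 18.70 ✓; ∠(CP, PT) = 90.00° ✓; |PT| = 25.00 ✗.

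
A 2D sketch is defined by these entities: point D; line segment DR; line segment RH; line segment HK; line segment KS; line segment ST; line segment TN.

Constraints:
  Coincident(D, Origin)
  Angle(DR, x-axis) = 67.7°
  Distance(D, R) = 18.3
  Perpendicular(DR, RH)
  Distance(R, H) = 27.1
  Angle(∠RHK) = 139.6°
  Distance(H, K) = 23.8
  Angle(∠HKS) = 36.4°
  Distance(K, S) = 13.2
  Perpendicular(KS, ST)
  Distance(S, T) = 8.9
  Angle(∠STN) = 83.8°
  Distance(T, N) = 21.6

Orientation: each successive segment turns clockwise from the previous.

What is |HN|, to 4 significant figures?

28.45

D is at the origin; DR runs at 67.7° with length 18.3, so R = (6.944, 16.93). DR is perpendicular to RH, so RH runs at -22.30°; with |RH| = 27.1, H = (32.02, 6.648). ∠RHK = 139.6° gives HK at -62.70° from the x-axis; with |HK| = 23.8, K = (42.93, -14.50). ∠HKS = 36.4° gives KS at 153.7° from the x-axis; with |KS| = 13.2, S = (31.10, -8.652). The perpendicularity gives ST at right angles to KS, so ST runs at 63.70°; with |ST| = 8.9, T = (35.04, -0.6737). ∠STN = 83.8° gives TN at -32.50° from the x-axis; with |TN| = 21.6, N = (53.26, -12.28). Then |HN| = |N − H| = 28.45.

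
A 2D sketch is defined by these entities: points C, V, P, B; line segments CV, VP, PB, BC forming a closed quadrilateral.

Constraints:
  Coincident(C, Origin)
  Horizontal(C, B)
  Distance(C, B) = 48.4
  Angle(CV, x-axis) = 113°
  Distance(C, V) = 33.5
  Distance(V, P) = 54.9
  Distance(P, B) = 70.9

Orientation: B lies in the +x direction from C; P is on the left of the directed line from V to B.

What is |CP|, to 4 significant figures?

73.14

Checks: |VP| = 54.90 ✓; |PB| = 70.90 ✓.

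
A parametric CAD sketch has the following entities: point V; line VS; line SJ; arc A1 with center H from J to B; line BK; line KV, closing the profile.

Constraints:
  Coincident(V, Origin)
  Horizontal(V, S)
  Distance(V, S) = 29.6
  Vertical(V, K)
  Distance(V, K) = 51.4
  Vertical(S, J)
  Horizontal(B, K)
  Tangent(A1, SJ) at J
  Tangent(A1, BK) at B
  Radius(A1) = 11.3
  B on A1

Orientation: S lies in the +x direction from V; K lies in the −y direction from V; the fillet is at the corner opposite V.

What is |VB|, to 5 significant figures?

54.561

V is at the origin; VS is horizontal with |VS| = 29.6 and S on the +x side, so S = (29.600, 0.0000). VK is vertical with |VK| = 51.4 and K on the −y side, so K = (0.0000, -51.400). The virtual corner opposite V is at (29.600, -51.400). Tangency of A1 to SJ means the radius HJ is perpendicular to SJ and A1 meets BK tangentially, so HB is at right angles to BK, with radius 11.3, so the center H sits 11.3 in from both sides at H = (18.300, -40.100). That places the tangent points at J = (29.600, -40.100) on SJ and B = (18.300, -51.400) on BK. Then |VB| = |B − V| = 54.561.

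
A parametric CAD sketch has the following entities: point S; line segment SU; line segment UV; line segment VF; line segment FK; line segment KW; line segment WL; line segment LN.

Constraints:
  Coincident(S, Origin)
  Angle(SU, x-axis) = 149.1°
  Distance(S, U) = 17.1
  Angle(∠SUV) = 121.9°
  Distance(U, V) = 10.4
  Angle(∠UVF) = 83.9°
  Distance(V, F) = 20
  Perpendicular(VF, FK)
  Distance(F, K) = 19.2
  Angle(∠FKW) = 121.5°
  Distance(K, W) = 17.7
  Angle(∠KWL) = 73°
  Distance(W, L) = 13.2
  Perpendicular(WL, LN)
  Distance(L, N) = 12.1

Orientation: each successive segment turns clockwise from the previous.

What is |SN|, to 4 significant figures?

6.049

S is at the origin; SU runs at 149.1° with length 17.1, so U = (-14.67, 8.782). ∠SUV = 121.9° gives UV at 91.00° from the x-axis; with |UV| = 10.4, V = (-14.85, 19.18). ∠UVF = 83.9° gives VF at -5.100° from the x-axis; with |VF| = 20.0, F = (5.066, 17.40). The perpendicularity gives FK at right angles to VF, so FK runs at -95.10°; with |FK| = 19.2, K = (3.360, -1.722). ∠FKW = 121.5° gives KW at -153.6° from the x-axis; with |KW| = 17.7, W = (-12.49, -9.592). ∠KWL = 73.0° gives WL at 99.40° from the x-axis; with |WL| = 13.2, L = (-14.65, 3.431). WL ⟂ LN, so LN runs at 9.400°; with |LN| = 12.1, N = (-2.713, 5.407). Then |SN| = |N − S| = 6.049.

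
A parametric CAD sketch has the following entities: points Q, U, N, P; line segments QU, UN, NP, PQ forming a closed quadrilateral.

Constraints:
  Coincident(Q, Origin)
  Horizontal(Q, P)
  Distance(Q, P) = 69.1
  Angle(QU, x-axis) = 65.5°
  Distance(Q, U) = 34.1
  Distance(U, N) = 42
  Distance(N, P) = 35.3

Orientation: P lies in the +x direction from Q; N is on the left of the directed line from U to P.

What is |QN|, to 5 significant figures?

64.998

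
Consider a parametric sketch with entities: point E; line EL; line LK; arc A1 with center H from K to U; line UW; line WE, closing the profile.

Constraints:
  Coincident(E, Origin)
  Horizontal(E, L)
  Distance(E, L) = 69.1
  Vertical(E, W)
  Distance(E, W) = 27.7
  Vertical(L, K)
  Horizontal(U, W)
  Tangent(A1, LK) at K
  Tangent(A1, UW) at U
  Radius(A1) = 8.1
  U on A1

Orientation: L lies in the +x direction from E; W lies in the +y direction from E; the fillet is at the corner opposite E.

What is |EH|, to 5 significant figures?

64.072

E is at the origin; EL is horizontal with |EL| = 69.1 and L on the +x side, so L = (69.100, 0.0000). EW is vertical with |EW| = 27.7 and W on the +y side, so W = (0.0000, 27.700). The virtual corner opposite E is at (69.100, 27.700). A1 meets LK tangentially, so HK is at right angles to LK and the tangent condition forces HU to be normal to UW, with radius 8.1, so the center H sits 8.1 in from both sides at H = (61.000, 19.600). Then |EH| = |H − E| = 64.072.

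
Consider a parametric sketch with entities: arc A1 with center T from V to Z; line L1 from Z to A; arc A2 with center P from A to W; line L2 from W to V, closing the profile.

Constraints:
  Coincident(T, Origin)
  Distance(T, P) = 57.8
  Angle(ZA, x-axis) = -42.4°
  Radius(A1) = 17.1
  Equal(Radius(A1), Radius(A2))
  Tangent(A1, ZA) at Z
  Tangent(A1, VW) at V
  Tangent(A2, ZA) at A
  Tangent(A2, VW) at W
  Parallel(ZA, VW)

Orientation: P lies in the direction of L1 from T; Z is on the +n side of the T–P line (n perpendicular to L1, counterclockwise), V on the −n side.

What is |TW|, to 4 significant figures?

60.28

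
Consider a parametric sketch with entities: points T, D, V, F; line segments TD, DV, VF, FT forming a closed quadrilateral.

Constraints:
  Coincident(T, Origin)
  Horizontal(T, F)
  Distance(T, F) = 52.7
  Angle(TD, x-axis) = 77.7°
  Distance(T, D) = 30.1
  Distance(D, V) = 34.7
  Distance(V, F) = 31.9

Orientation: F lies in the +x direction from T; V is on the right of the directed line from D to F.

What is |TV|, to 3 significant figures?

21.0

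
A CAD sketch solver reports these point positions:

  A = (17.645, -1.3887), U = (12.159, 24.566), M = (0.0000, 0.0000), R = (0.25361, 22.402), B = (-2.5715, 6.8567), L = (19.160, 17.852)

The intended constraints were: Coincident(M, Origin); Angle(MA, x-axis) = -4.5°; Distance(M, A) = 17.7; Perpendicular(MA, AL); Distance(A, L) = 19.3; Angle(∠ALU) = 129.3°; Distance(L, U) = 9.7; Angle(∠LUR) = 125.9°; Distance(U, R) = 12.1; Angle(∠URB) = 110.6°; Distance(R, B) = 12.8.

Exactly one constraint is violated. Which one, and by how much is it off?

Distance(R, B) = 12.8 — off by 3.00.

M = (0.00, 0.00) ✓; MA at -4.500° ✓; |MA| = 17.70 ✓; ∠(MA, AL) = 90.00° ✓; |AL| = 19.30 ✓; ∠ALU = 129.3° ✓; |LU| = 9.700 ✓; ∠LUR = 125.9° ✓; |UR| = 12.10 ✓; ∠URB = 110.6° ✓; |RB| = 15.80 ✗.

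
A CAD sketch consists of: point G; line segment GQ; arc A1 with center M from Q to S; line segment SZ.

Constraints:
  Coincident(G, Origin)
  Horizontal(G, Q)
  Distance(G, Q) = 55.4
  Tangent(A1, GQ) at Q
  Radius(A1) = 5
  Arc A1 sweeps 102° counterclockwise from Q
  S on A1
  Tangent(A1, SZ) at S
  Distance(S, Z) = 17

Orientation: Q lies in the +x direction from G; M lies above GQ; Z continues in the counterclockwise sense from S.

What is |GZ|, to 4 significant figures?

61.12

On A1, Q sits at bearing -90° from M; a 102° counterclockwise sweep puts S at bearing 12°, so S = M + 5.0·(cos 12°, sin 12°) = (60.29, 6.040). The tangent condition forces MS to be normal to SZ, so SZ runs along (−sin 12°, cos 12°); with |SZ| = 17.0, Z = (56.76, 22.67). Then |GZ| = |Z − G| = 61.12.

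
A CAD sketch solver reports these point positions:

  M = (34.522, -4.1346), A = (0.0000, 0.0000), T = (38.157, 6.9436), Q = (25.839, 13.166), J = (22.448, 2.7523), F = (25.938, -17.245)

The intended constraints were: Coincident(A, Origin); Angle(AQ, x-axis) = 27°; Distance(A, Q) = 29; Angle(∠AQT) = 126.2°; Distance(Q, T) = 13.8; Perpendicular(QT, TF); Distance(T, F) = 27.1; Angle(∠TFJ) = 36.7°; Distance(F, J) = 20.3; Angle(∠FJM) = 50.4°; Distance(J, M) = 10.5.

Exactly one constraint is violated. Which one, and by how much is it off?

Distance(J, M) = 10.5 — off by 3.40.

A = (0.00, 0.00) ✓; AQ at 27.00° ✓; |AQ| = 29.00 ✓; ∠AQT = 126.2° ✓; |QT| = 13.80 ✓; ∠(QT, TF) = 90.00° ✓; |TF| = 27.10 ✓; ∠TFJ = 36.70° ✓; |FJ| = 20.30 ✓; ∠FJM = 50.40° ✓; |JM| = 13.90 ✗.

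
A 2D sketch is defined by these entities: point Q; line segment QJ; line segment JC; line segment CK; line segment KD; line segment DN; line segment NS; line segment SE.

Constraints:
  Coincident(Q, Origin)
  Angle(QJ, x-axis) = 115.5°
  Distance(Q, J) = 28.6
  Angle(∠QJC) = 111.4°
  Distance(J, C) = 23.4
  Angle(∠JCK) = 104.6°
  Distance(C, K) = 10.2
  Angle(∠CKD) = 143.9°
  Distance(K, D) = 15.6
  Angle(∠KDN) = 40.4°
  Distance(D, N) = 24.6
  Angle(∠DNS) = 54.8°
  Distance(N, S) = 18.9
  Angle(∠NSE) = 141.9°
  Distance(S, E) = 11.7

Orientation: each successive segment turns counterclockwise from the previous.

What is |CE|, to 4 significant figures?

21.10

Q is at the origin; QJ runs at 115.5° with length 28.6, so J = (-12.31, 25.81). ∠QJC = 111.4° gives JC at -175.9° from the x-axis; with |JC| = 23.4, C = (-35.65, 24.14). ∠JCK = 104.6° gives CK at -100.5° from the x-axis; with |CK| = 10.2, K = (-37.51, 14.11). ∠CKD = 143.9° gives KD at -64.40° from the x-axis; with |KD| = 15.6, D = (-30.77, 0.04311). ∠KDN = 40.4° gives DN at 75.20° from the x-axis; with |DN| = 24.6, N = (-24.49, 23.83). ∠DNS = 54.8° gives NS at -159.6° from the x-axis; with |NS| = 18.9, S = (-42.20, 17.24). ∠NSE = 141.9° gives SE at -121.5° from the x-axis; with |SE| = 11.7, E = (-48.31, 7.263). Then |CE| = |E − C| = 21.10.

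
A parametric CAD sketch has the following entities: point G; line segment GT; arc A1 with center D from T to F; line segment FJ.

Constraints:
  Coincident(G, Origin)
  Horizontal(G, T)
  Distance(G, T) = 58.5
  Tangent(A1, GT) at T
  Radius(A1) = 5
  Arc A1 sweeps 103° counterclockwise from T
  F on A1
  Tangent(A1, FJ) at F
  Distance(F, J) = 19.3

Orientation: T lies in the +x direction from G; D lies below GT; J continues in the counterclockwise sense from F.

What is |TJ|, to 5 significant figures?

24.936

G is at the origin; GT is horizontal with |GT| = 58.5 and T on the +x side, so T = (58.500, 0.0000). The tangent condition forces DT to be normal to GT, so D = T + (0, -5) = (58.500, -5.0000). On A1, T sits at bearing 90° from D; a 103° counterclockwise sweep puts F at bearing 193°, so F = D + 5.0·(cos 193°, sin 193°) = (53.628, -6.1248). Since A1 is tangent to FJ there, DF ⟂ FJ, so FJ runs along (−sin 193°, cos 193°); with |FJ| = 19.3, J = (57.970, -24.930). Then |TJ| = |J − T| = 24.936.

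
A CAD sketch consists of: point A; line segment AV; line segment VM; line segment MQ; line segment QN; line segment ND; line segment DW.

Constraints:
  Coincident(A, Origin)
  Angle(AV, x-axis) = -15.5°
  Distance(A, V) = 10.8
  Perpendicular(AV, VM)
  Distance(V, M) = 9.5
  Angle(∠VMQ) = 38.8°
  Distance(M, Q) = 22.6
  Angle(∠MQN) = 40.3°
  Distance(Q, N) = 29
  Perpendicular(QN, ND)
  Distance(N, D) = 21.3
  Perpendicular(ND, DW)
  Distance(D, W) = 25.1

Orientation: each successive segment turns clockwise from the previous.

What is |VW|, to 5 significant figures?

19.736

A is at the origin; AV runs at -15.5° with length 10.8, so V = (10.407, -2.8862). The perpendicularity gives VM at right angles to AV, so VM runs at -105.50°; with |VM| = 9.5, M = (7.8684, -12.041). ∠VMQ = 38.8° gives MQ at 113.30° from the x-axis; with |MQ| = 22.6, Q = (-1.0709, 8.7162). ∠MQN = 40.3° gives QN at -26.400° from the x-axis; with |QN| = 29.0, N = (24.905, -4.1782). The perpendicularity gives ND at right angles to QN, so ND runs at -116.40°; with |ND| = 21.3, D = (15.434, -23.257). The perpendicularity gives DW at right angles to ND, so DW runs at 153.60°; with |DW| = 25.1, W = (-7.0483, -12.097). Then |VW| = |W − V| = 19.736.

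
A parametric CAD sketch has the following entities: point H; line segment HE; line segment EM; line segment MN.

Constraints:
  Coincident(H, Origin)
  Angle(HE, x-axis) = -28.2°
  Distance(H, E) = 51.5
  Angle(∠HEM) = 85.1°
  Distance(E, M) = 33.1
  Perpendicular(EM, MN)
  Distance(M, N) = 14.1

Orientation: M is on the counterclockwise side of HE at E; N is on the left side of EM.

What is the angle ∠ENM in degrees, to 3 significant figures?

66.9°

H is at the origin; HE runs at -28.2° with length 51.5, so E = 51.5·(cos -28.2°, sin -28.2°) = (45.4, -24.3). ∠HEM = 85.1°, so EM runs at -28.2° + (180° − 85.1°) = 66.7° from the x-axis; with |EM| = 33.1, M = E + 33.1·(cos 66.7°, sin 66.7°) = (58.5, 6.06). EM ⟂ MN; with |MN| = 14.1 on the left of EM, N = M + 14.1·(-0.918, 0.396) = (45.5, 11.6). Then cos ∠ENM = NE·NM / (|NE||NM|), giving 66.9°.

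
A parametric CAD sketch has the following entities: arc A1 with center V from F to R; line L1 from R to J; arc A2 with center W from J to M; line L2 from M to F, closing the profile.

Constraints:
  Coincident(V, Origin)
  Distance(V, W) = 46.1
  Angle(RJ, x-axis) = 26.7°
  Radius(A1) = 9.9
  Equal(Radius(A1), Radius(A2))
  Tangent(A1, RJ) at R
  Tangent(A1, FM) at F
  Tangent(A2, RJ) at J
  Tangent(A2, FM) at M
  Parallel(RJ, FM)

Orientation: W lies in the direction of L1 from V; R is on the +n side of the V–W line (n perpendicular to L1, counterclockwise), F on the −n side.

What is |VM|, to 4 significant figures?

47.15

The slot axis is L1's direction at 26.7°, so u = (cos 26.7°, sin 26.7°) = (0.8934, 0.4493) and n = (−sin 26.7°, cos 26.7°) = (-0.4493, 0.8934). V is at the origin and W lies 46.1 along u from V, so W = 46.1·u = (41.18, 20.71). Tangency of A1 to both parallel lines with radius 9.9 puts R and F at V ± 9.9·n: R = (-4.448, 8.844), F = (4.448, -8.844). Equal radii place J and M the same way about W: J = W + 9.9·n = (36.74, 29.56), M = W − 9.9·n = (45.63, 11.87). Then |VM| = |M − V| = 47.15.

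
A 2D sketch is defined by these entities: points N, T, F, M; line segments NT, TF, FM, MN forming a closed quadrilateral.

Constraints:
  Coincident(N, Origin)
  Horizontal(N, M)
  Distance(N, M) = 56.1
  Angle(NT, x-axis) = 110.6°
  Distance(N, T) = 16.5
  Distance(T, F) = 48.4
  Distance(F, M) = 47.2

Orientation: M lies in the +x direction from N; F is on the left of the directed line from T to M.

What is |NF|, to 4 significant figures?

54.47

Checks: |TF| = 48.40 ✓; |FM| = 47.20 ✓.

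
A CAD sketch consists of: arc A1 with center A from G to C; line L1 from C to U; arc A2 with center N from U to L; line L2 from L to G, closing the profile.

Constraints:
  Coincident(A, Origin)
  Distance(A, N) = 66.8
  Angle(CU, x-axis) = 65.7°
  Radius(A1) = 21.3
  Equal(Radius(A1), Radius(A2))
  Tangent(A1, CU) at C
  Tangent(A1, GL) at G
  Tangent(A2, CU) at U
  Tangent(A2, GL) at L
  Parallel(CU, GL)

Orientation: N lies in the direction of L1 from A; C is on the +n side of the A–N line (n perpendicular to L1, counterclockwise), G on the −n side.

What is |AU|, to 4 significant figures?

70.11

The slot axis is L1's direction at 65.7°, so u = (cos 65.7°, sin 65.7°) = (0.4115, 0.9114) and n = (−sin 65.7°, cos 65.7°) = (-0.9114, 0.4115). A is at the origin and N lies 66.8 along u from A, so N = 66.8·u = (27.49, 60.88). Tangency of A1 to both parallel lines with radius 21.3 puts C and G at A ± 21.3·n: C = (-19.41, 8.765), G = (19.41, -8.765). Equal radii place U and L the same way about N: U = N + 21.3·n = (8.076, 69.65), L = N − 21.3·n = (46.90, 52.12). Then |AU| = |U − A| = 70.11.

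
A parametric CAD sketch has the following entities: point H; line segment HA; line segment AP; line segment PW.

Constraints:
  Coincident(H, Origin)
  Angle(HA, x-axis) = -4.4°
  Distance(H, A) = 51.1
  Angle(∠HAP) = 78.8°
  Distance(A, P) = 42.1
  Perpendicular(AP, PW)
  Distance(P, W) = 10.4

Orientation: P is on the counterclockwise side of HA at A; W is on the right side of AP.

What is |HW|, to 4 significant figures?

68.55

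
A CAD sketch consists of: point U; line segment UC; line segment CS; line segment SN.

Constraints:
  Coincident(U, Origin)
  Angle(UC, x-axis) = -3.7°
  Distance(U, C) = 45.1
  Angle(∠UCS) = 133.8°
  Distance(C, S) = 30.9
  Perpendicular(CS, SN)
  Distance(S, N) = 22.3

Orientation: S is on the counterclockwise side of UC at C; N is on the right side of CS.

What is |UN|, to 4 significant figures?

82.87

∠UCS = 133.8°, so CS runs at -3.7° + (180° − 133.8°) = 42.50° from the x-axis; with |CS| = 30.9, S = C + 30.9·(cos 42.50°, sin 42.50°) = (67.79, 17.97). CS is perpendicular to SN; with |SN| = 22.3 on the right of CS, N = S + 22.3·(0.6756, -0.7373) = (82.85, 1.524). Then |UN| = |N − U| = 82.87.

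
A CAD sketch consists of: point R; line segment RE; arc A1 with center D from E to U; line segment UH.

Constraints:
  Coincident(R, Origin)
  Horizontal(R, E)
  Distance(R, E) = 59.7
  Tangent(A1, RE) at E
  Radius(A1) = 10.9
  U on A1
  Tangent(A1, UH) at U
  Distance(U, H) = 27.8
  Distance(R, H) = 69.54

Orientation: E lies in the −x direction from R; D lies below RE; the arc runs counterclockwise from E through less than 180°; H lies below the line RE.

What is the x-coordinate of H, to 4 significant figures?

-56.47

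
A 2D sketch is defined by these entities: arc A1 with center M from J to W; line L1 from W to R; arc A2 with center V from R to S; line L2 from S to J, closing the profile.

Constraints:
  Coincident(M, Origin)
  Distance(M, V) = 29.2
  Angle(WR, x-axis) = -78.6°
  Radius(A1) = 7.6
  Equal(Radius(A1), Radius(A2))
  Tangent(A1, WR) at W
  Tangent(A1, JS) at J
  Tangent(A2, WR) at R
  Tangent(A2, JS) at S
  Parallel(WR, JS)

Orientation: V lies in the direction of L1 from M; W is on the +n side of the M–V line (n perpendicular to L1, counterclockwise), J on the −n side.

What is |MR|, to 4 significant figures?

30.17

The slot axis is L1's direction at -78.6°, so u = (cos -78.6°, sin -78.6°) = (0.1977, -0.9803) and n = (−sin -78.6°, cos -78.6°) = (0.9803, 0.1977). M is at the origin and V lies 29.2 along u from M, so V = 29.2·u = (5.772, -28.62). Tangency of A1 to both parallel lines with radius 7.6 puts W and J at M ± 7.6·n: W = (7.450, 1.502), J = (-7.450, -1.502). Equal radii place R and S the same way about V: R = V + 7.6·n = (13.22, -27.12), S = V − 7.6·n = (-1.678, -30.13). Then |MR| = |R − M| = 30.17.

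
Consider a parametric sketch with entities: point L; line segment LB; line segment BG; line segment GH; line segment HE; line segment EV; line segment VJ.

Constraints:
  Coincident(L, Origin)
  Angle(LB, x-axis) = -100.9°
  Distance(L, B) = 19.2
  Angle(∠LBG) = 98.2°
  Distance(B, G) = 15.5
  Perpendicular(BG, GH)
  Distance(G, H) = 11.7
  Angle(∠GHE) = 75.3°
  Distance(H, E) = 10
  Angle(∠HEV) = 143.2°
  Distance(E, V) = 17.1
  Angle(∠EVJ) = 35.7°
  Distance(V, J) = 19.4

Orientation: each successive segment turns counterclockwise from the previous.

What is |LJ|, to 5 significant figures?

24.435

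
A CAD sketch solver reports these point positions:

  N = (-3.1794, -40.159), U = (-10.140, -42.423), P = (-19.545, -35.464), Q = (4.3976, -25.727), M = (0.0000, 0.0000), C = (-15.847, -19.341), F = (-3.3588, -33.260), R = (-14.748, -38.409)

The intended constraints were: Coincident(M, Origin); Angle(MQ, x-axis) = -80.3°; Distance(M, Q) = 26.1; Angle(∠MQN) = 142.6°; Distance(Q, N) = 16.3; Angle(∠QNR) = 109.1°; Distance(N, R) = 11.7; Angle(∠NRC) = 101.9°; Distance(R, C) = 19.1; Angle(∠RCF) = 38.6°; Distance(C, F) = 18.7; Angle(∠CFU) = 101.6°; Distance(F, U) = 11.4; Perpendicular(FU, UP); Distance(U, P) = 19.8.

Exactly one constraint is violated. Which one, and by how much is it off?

Distance(U, P) = 19.8 — off by 8.10.

M = (0.00, 0.00) ✓; MQ at -80.30° ✓; |MQ| = 26.10 ✓; ∠MQN = 142.6° ✓; |QN| = 16.30 ✓; ∠QNR = 109.1° ✓; |NR| = 11.70 ✓; ∠NRC = 101.9° ✓; |RC| = 19.10 ✓; ∠RCF = 38.60° ✓; |CF| = 18.70 ✓; ∠CFU = 101.6° ✓; |FU| = 11.40 ✓; ∠(FU, UP) = 89.99° ✓; |UP| = 11.70 ✗.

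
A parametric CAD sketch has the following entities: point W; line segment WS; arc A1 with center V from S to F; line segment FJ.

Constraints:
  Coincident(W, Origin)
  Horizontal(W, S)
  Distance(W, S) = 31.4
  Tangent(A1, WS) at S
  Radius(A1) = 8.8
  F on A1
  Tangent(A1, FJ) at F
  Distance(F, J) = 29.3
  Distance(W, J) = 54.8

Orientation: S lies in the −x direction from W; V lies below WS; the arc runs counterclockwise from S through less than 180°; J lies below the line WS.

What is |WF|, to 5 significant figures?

41.218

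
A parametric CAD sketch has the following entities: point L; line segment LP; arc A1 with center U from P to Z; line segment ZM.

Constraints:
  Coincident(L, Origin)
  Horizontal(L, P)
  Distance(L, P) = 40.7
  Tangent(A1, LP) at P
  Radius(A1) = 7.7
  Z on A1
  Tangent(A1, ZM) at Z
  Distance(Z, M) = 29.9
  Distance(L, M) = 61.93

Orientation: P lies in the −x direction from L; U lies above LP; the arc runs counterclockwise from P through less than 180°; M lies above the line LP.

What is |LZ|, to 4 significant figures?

36.03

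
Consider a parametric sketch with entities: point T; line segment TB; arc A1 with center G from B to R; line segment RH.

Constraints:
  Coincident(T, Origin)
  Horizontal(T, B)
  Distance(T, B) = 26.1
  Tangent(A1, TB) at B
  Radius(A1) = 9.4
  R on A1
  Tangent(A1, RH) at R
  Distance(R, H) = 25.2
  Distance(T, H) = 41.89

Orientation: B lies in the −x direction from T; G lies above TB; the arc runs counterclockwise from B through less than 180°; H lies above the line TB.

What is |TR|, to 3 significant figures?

20.2

T is at the origin; TB is horizontal with |TB| = 26.1 and B on the −x side, so B = (-26.1, 0.00). Tangency of A1 to TB means the radius GB is perpendicular to TB, so G = B + (0, 9.4) = (-26.1, 9.40). Since GR ⟂ RH (tangency), |GH| = √(9.4² + 25.2²) = 26.9 regardless of where R sits on A1. So H lies on both circle(T, 41.89) and circle(G, 26.9); the above-TB intersection is H = (-21.6, 35.9). R is the foot of the tangent from H: R = (-16.9, 11.2).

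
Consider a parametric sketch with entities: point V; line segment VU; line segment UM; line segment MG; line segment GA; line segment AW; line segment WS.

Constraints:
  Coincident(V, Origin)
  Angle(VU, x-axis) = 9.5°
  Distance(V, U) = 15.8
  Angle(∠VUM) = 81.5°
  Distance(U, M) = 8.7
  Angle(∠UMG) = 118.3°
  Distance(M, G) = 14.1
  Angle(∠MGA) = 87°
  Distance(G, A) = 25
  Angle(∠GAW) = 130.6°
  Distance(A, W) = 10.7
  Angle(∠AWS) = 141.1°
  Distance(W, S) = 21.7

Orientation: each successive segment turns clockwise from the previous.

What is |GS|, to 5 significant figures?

44.183

V is at the origin; VU runs at 9.5° with length 15.8, so U = (15.583, 2.6078). ∠VUM = 81.5° gives UM at -89.000° from the x-axis; with |UM| = 8.7, M = (15.735, -6.0909). ∠UMG = 118.3° gives MG at -150.70° from the x-axis; with |MG| = 14.1, G = (3.4390, -12.991). ∠MGA = 87.0° gives GA at 116.30° from the x-axis; with |GA| = 25.0, A = (-7.6378, 9.4209). ∠GAW = 130.6° gives AW at 66.900° from the x-axis; with |AW| = 10.7, W = (-3.4398, 19.263). ∠AWS = 141.1° gives WS at 28.000° from the x-axis; with |WS| = 21.7, S = (15.720, 29.451). Then |GS| = |S − G| = 44.183.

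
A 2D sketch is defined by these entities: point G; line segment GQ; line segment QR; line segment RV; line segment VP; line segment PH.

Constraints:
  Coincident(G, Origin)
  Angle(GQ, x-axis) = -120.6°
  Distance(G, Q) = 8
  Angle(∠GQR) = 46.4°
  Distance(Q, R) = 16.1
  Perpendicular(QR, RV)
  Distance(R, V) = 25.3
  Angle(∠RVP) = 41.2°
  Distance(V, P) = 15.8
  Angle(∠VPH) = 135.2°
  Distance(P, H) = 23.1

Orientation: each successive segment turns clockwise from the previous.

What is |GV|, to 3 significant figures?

22.2

∠GQR = 46.4° gives QR at 106° from the x-axis; with |QR| = 16.1, R = (-8.46, 8.61). QR ⟂ RV, so RV runs at 15.8°; with |RV| = 25.3, V = (15.9, 15.5). Then |GV| = |V − G| = 22.2.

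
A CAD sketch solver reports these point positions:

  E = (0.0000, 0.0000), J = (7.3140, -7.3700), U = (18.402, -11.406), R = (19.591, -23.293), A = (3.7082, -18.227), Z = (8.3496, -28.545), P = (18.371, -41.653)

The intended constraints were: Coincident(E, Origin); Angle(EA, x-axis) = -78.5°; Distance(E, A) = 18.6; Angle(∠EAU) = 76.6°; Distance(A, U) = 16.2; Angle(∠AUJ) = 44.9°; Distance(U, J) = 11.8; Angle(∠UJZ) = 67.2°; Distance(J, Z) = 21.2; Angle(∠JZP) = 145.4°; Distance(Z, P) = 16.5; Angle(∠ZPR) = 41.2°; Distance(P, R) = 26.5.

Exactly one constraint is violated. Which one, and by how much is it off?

Distance(P, R) = 26.5 — off by 8.10.

E = (0.00, 0.00) ✓; EA at -78.50° ✓; |EA| = 18.60 ✓; ∠EAU = 76.60° ✓; |AU| = 16.20 ✓; ∠AUJ = 44.90° ✓; |UJ| = 11.80 ✓; ∠UJZ = 67.20° ✓; |JZ| = 21.20 ✓; ∠JZP = 145.4° ✓; |ZP| = 16.50 ✓; ∠ZPR = 41.20° ✓; |PR| = 18.40 ✗.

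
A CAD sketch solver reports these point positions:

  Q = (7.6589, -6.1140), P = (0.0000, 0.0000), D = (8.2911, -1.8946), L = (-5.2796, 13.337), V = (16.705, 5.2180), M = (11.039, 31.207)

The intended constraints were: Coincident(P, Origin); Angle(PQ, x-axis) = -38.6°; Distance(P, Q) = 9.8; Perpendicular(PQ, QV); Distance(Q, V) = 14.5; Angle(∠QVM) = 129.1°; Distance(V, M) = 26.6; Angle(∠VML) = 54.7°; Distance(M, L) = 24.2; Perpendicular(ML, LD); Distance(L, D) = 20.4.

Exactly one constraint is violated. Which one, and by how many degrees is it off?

Perpendicular(ML, LD) — off by 5.90°.

P = (0.00, 0.00) ✓; PQ at -38.60° ✓; |PQ| = 9.800 ✓; ∠(PQ, QV) = 90.00° ✓; |QV| = 14.50 ✓; ∠QVM = 129.1° ✓; |VM| = 26.60 ✓; ∠VML = 54.70° ✓; |ML| = 24.20 ✓; ∠(ML, LD) = 84.10° ✗; |LD| = 20.40 ✓.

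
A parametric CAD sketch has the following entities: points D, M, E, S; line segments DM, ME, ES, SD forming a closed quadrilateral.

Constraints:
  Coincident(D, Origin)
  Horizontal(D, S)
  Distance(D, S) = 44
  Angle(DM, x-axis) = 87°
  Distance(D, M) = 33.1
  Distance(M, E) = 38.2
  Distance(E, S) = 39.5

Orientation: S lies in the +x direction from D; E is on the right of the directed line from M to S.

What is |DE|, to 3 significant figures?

6.96

D is at the origin; DS is horizontal with |DS| = 44.0 and S in +x, so S = (44.0, 0). DM runs at 87.0° with |DM| = 33.1, so M = (1.73, 33.1). E is determined by |ME| = 38.2 and |ES| = 39.5 together: it lies at the intersection of circle(M, 38.2) and circle(S, 39.5). With |MS| = 53.7, the foot of the radical line on MS is 25.9 from M and the perpendicular offset is √(38.2² − 25.9²) = 28.1. Taking the right-of-MS solution: E = (4.82, -5.02).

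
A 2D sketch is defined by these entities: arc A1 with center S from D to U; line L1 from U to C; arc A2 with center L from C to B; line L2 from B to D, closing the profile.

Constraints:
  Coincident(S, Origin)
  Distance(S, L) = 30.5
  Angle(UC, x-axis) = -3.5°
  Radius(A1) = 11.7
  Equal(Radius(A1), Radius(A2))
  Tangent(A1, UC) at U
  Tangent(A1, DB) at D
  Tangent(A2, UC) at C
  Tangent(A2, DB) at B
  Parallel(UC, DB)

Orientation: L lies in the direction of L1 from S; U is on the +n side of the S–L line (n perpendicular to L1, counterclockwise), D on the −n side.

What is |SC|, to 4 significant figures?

32.67

The slot axis is L1's direction at -3.5°, so u = (cos -3.5°, sin -3.5°) = (0.9981, -0.06105) and n = (−sin -3.5°, cos -3.5°) = (0.06105, 0.9981). S is at the origin and L lies 30.5 along u from S, so L = 30.5·u = (30.44, -1.862). Tangency of A1 to both parallel lines with radius 11.7 puts U and D at S ± 11.7·n: U = (0.7143, 11.68), D = (-0.7143, -11.68). Equal radii place C and B the same way about L: C = L + 11.7·n = (31.16, 9.816), B = L − 11.7·n = (29.73, -13.54). Then |SC| = |C − S| = 32.67.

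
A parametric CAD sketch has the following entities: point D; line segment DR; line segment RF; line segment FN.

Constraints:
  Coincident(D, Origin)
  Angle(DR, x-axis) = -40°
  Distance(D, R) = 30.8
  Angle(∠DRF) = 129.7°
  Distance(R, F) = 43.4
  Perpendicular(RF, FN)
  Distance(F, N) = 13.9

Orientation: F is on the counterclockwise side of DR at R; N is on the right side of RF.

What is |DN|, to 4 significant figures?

73.43

∠DRF = 129.7°, so RF runs at -40.0° + (180° − 129.7°) = 10.30° from the x-axis; with |RF| = 43.4, F = R + 43.4·(cos 10.30°, sin 10.30°) = (66.29, -12.04). The perpendicularity gives FN at right angles to RF; with |FN| = 13.9 on the right of RF, N = F + 13.9·(0.1788, -0.9839) = (68.78, -25.71). Then |DN| = |N − D| = 73.43.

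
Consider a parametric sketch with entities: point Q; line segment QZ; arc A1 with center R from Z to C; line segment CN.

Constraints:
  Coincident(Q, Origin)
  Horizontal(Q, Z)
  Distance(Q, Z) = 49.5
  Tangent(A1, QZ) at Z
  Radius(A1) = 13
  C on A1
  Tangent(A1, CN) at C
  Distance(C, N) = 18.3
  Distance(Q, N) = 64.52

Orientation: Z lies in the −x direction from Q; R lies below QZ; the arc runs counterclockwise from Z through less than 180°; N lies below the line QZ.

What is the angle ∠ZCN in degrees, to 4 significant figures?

123.4°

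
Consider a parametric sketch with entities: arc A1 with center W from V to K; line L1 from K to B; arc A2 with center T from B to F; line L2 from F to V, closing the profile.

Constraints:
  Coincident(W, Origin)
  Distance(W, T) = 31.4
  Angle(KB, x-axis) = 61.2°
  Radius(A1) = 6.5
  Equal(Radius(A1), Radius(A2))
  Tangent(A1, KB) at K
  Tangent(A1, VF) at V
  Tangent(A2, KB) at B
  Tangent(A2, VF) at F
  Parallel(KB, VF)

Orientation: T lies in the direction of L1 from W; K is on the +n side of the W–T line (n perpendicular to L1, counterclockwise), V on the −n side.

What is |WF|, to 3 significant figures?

32.1

Tangency of A1 to both parallel lines with radius 6.5 puts K and V at W ± 6.5·n: K = (-5.70, 3.13), V = (5.70, -3.13). Equal radii place B and F the same way about T: B = T + 6.5·n = (9.43, 30.6), F = T − 6.5·n = (20.8, 24.4). Then |WF| = |F − W| = 32.1.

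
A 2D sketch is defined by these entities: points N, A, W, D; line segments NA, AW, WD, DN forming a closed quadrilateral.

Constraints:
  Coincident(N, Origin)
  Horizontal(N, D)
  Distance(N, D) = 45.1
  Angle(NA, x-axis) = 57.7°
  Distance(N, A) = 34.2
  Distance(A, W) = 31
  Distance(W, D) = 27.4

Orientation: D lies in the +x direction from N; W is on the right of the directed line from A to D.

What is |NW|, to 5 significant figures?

17.902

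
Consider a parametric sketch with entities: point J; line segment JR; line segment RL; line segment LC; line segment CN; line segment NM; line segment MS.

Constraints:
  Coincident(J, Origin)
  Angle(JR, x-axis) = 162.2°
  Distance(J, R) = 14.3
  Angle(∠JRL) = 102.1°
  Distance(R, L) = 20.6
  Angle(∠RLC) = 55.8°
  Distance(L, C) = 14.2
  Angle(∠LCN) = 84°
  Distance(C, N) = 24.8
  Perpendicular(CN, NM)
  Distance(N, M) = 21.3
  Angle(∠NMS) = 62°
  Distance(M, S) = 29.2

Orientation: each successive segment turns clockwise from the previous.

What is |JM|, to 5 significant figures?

36.053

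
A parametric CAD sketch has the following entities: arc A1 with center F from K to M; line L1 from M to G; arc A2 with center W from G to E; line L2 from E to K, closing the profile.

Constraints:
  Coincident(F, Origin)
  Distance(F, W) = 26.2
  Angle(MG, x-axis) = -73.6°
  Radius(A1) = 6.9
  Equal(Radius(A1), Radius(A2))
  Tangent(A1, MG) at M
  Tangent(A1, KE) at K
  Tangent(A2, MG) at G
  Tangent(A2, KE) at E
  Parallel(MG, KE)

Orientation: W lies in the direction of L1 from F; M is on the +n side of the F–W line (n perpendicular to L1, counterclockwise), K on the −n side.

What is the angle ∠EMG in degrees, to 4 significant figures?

27.78°

The slot axis is L1's direction at -73.6°, so u = (cos -73.6°, sin -73.6°) = (0.2823, -0.9593) and n = (−sin -73.6°, cos -73.6°) = (0.9593, 0.2823). F is at the origin and W lies 26.2 along u from F, so W = 26.2·u = (7.397, -25.13). Tangency of A1 to both parallel lines with radius 6.9 puts M and K at F ± 6.9·n: M = (6.619, 1.948), K = (-6.619, -1.948). Equal radii place G and E the same way about W: G = W + 6.9·n = (14.02, -23.19), E = W − 6.9·n = (0.7781, -27.08). Then cos ∠EMG = ME·MG / (|ME||MG|), giving 27.78°.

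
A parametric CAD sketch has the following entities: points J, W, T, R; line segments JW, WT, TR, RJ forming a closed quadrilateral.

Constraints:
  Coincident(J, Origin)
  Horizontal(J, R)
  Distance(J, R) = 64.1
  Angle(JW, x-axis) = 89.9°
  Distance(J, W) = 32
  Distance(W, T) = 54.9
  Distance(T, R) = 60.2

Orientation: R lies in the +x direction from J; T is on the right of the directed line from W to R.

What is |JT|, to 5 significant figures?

23.749

Checks: |WT| = 54.90 ✓; |TR| = 60.20 ✓.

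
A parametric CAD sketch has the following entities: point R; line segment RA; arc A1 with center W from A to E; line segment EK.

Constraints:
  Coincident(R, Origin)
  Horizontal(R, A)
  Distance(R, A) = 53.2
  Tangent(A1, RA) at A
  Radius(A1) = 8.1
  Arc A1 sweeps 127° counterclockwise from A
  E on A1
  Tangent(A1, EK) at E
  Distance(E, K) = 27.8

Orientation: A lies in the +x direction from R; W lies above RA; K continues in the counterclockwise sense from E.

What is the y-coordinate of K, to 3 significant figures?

35.2

On A1, A sits at bearing -90° from W; a 127° counterclockwise sweep puts E at bearing 37°, so E = W + 8.1·(cos 37°, sin 37°) = (59.7, 13.0). The tangent condition forces WE to be normal to EK, so EK runs along (−sin 37°, cos 37°); with |EK| = 27.8, K = (42.9, 35.2). So K.y = 35.2.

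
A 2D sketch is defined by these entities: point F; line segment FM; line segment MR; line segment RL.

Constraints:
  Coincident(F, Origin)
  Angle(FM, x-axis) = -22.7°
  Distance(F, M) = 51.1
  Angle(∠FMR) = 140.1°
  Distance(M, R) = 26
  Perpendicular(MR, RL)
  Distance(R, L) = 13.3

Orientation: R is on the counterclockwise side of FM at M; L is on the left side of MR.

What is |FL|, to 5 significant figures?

68.049

F is at the origin; FM runs at -22.7° with length 51.1, so M = 51.1·(cos -22.7°, sin -22.7°) = (47.142, -19.720). ∠FMR = 140.1°, so MR runs at -22.7° + (180° − 140.1°) = 17.200° from the x-axis; with |MR| = 26.0, R = M + 26.0·(cos 17.200°, sin 17.200°) = (71.979, -12.031). MR is perpendicular to RL; with |RL| = 13.3 on the left of MR, L = R + 13.3·(-0.29571, 0.95528) = (68.046, 0.67381). Then |FL| = |L − F| = 68.049.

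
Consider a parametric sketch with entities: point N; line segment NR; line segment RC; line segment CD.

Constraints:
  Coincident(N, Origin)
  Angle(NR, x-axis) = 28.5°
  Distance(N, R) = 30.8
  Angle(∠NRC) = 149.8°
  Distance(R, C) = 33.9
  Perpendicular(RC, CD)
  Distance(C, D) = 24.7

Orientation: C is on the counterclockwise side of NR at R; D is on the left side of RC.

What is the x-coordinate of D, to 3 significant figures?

23.6

N is at the origin; NR runs at 28.5° with length 30.8, so R = 30.8·(cos 28.5°, sin 28.5°) = (27.1, 14.7). ∠NRC = 149.8°, so RC runs at 28.5° + (180° − 149.8°) = 58.7° from the x-axis; with |RC| = 33.9, C = R + 33.9·(cos 58.7°, sin 58.7°) = (44.7, 43.7). RC is perpendicular to CD; with |CD| = 24.7 on the left of RC, D = C + 24.7·(-0.854, 0.520) = (23.6, 56.5). So D.x = 23.6.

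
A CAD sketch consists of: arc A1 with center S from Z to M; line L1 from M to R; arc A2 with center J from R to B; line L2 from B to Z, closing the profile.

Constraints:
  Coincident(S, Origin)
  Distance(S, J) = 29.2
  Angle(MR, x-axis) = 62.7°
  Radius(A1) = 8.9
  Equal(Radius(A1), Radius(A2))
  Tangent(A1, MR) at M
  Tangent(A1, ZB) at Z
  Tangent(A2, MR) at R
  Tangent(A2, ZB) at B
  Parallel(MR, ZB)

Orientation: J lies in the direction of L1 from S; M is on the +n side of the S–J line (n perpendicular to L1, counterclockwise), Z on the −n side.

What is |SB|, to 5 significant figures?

30.526

The slot axis is L1's direction at 62.7°, so u = (cos 62.7°, sin 62.7°) = (0.45865, 0.88862) and n = (−sin 62.7°, cos 62.7°) = (-0.88862, 0.45865). S is at the origin and J lies 29.2 along u from S, so J = 29.2·u = (13.393, 25.948). Tangency of A1 to both parallel lines with radius 8.9 puts M and Z at S ± 8.9·n: M = (-7.9087, 4.0820), Z = (7.9087, -4.0820). Equal radii place R and B the same way about J: R = J + 8.9·n = (5.4839, 30.030), B = J − 8.9·n = (21.301, 21.866). Then |SB| = |B − S| = 30.526.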